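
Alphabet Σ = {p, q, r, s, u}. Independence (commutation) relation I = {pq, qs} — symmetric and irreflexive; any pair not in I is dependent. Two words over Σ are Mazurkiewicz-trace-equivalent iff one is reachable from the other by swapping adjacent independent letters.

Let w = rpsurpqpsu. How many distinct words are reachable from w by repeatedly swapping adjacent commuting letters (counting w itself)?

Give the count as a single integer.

4

#0=r has no predecessor
#1=p depends on [0:r]
#2=s depends on [1:p]
#3=u depends on [2:s]
#4=r depends on [3:u]
#5=p depends on [4:r]
#6=q depends on [4:r]
#7=p depends on [5:p]
#8=s depends on [7:p]
#9=u depends on [6:q, 8:s]
sources: [0:r]
N(rest) = Σ N(rest − s) over sources s of rest; N(one piece) = 1:
  size 1 → [9]=1
  size 2 → [6,9]=1  [8,9]=1
  size 3 → [6,8,9]=2  [7,8,9]=1
  size 4 → [5,7,8,9]=1  [6,7,8,9]=3
  size 5 → [5,6,7,8,9]=4
  size 6 → [4,5,6,7,8,9]=4
  size 7 → [3,4,5,6,7,8,9]=4
  size 8 → [2,3,4,5,6,7,8,9]=4
  first=0(r) contributes 4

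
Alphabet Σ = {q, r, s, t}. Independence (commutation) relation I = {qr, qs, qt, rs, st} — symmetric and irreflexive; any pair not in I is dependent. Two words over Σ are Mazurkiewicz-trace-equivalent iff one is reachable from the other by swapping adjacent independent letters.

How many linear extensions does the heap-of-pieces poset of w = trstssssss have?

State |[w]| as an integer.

#0=t has no predecessor
#1=r depends on [0:t]
#2=s has no predecessor
#3=t depends on [1:r]
#4=s depends on [2:s]
#5=s depends on [4:s]
#6=s depends on [5:s]
#7=s depends on [6:s]
#8=s depends on [7:s]
#9=s depends on [8:s]
sources: [0:t, 2:s]
N(rest) = Σ N(rest − s) over sources s of rest; N(one piece) = 1:
  size 1 → [3]=1  [9]=1
  size 2 → [1,3]=1  [3,9]=2  [8,9]=1
  size 3 → [0,1,3]=1  [1,3,9]=3  [3,8,9]=3  [7,8,9]=1
  size 4 → [0,1,3,9]=4  [1,3,8,9]=6  [3,7,8,9]=4  [6,7,8,9]=1
  size 5 → [0,1,3,8,9]=10  [1,3,7,8,9]=10  [3,6,7,8,9]=5  [5,6,7,8,9]=1
  size 6 → [0,1,3,7,8,9]=20  [1,3,6,7,8,9]=15  [3,5,6,7,8,9]=6  [4,5,6,7,8,9]=1
  size 7 → [0,1,3,6,7,8,9]=35  [1,3,5,6,7,8,9]=21  [2,4,5,6,7,8,9]=1  [3,4,5,6,7,8,9]=7
  size 8 → [0,1,3,5,6,7,8,9]=56  [1,3,4,5,6,7,8,9]=28  [2,3,4,5,6,7,8,9]=8
  first=0(t) contributes 36
  first=2(s) contributes 84
|[w]| = 120

120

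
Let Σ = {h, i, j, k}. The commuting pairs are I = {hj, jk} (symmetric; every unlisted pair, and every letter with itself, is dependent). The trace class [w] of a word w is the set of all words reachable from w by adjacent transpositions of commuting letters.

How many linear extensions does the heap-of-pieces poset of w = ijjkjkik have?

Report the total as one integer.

10

piece 0:i — minimal
piece 1:j rests on {0:i}
piece 2:j rests on {1:j}
piece 3:k rests on {0:i}
piece 4:j rests on {2:j}
piece 5:k rests on {3:k}
piece 6:i rests on {4:j, 5:k}
piece 7:k rests on {6:i}
minimal pieces: {0:i}
ways to finish when only these pieces remain (= sum over removing one remaining piece with nothing left below it):
  1 left: {7}→1
  2 left: {6,7}→1
  3 left: {4,6,7}→1  {5,6,7}→1
  4 left: {2,4,6,7}→1  {3,5,6,7}→1  {4,5,6,7}→2
  5 left: {1,2,4,6,7}→1  {2,4,5,6,7}→3  {3,4,5,6,7}→3
  6 left: {1,2,4,5,6,7}→4  {2,3,4,5,6,7}→6
  placing 0:i first → 10 extensions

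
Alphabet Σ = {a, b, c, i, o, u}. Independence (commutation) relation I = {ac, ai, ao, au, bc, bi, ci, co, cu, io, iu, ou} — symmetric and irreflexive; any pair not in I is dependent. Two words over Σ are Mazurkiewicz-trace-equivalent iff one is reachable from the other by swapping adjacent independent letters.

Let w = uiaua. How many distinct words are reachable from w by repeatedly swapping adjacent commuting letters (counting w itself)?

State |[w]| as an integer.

30

0(u) covers ∅
1(i) covers ∅
2(a) covers ∅
3(u) covers 0:u
4(a) covers 2:a
floor of heap: 0:u, 1:i, 2:a
completions by unplaced set U, small U first (add the entries for U minus each lowest piece of U):
  |U|=1: {1}:1  {3}:1  {4}:1
  |U|=2: {0,3}:1  {1,3}:2  {1,4}:2  {2,4}:1  {3,4}:2
  |U|=3: {0,1,3}:3  {0,3,4}:3  {1,2,4}:3  {1,3,4}:6  {2,3,4}:3
  start at 0(u): 12
  start at 1(i): 6
  start at 2(a): 12
sum over floor = 30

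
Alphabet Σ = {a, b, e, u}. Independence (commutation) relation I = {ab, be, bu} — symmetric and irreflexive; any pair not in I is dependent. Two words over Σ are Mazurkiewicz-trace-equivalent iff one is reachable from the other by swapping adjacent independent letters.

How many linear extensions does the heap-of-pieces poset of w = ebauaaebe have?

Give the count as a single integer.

drop 0:e onto floor
drop 1:b onto floor
drop 2:a onto {0:e}
drop 3:u onto {2:a}
drop 4:a onto {3:u}
drop 5:a onto {4:a}
drop 6:e onto {5:a}
drop 7:b onto {1:b}
drop 8:e onto {6:e}
ground layer = {0:e, 1:b}
drop-orders for the pieces not yet dropped (sum over which currently-grounded one goes next):
  1 to go: {7} 1  {8} 1
  2 to go: {1,7} 1  {6,8} 1  {7,8} 2
  3 to go: {1,7,8} 3  {5,6,8} 1  {6,7,8} 3
  4 to go: {1,6,7,8} 6  {4,5,6,8} 1  {5,6,7,8} 4
  5 to go: {1,5,6,7,8} 10  {3,4,5,6,8} 1  {4,5,6,7,8} 5
  6 to go: {1,4,5,6,7,8} 15  {2,3,4,5,6,8} 1  {3,4,5,6,7,8} 6
  7 to go: {0,2,3,4,5,6,8} 1  {1,3,4,5,6,7,8} 21  {2,3,4,5,6,7,8} 7
  if 0:e drops first: 28 orders
  if 1:b drops first: 8 orders
heap linearizations: 36

36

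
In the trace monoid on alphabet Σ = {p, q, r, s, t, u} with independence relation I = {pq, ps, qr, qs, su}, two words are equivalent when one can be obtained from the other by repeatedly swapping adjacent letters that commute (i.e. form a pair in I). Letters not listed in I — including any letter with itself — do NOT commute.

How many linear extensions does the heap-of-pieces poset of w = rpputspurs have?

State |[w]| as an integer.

3

#0=r has no predecessor
#1=p depends on [0:r]
#2=p depends on [1:p]
#3=u depends on [2:p]
#4=t depends on [3:u]
#5=s depends on [4:t]
#6=p depends on [4:t]
#7=u depends on [6:p]
#8=r depends on [5:s, 7:u]
#9=s depends on [8:r]
sources: [0:r]
N(rest) = Σ N(rest − s) over sources s of rest; N(one piece) = 1:
  size 1 → [9]=1
  size 2 → [8,9]=1
  size 3 → [5,8,9]=1  [7,8,9]=1
  size 4 → [5,7,8,9]=2  [6,7,8,9]=1
  size 5 → [5,6,7,8,9]=3
  size 6 → [4,5,6,7,8,9]=3
  size 7 → [3,4,5,6,7,8,9]=3
  size 8 → [2,3,4,5,6,7,8,9]=3
  first=0(r) contributes 3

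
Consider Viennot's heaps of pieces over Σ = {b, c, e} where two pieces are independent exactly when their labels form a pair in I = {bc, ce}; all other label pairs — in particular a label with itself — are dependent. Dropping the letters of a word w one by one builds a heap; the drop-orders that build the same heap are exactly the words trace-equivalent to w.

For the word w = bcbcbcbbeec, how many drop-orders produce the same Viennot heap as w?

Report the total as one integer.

#0=b has no predecessor
#1=c has no predecessor
#2=b depends on [0:b]
#3=c depends on [1:c]
#4=b depends on [2:b]
#5=c depends on [3:c]
#6=b depends on [4:b]
#7=b depends on [6:b]
#8=e depends on [7:b]
#9=e depends on [8:e]
#10=c depends on [5:c]
sources: [0:b, 1:c]
N(rest) = Σ N(rest − s) over sources s of rest; N(one piece) = 1:
  size 1 → [9]=1  [10]=1
  size 2 → [5,10]=1  [8,9]=1  [9,10]=2
  size 3 → [3,5,10]=1  [5,9,10]=3  [7,8,9]=1  [8,9,10]=3
  size 4 → [1,3,5,10]=1  [3,5,9,10]=4  [5,8,9,10]=6  [6,7,8,9]=1  [7,8,9,10]=4
  size 5 → [1,3,5,9,10]=5  [3,5,8,9,10]=10  [4,6,7,8,9]=1  [5,7,8,9,10]=10  [6,7,8,9,10]=5
  size 6 → [1,3,5,8,9,10]=15  [2,4,6,7,8,9]=1  [3,5,7,8,9,10]=20  [4,6,7,8,9,10]=6  [5,6,7,8,9,10]=15
  size 7 → [0,2,4,6,7,8,9]=1  [1,3,5,7,8,9,10]=35  [2,4,6,7,8,9,10]=7  [3,5,6,7,8,9,10]=35  [4,5,6,7,8,9,10]=21
  size 8 → [0,2,4,6,7,8,9,10]=8  [1,3,5,6,7,8,9,10]=70  [2,4,5,6,7,8,9,10]=28  [3,4,5,6,7,8,9,10]=56
  size 9 → [0,2,4,5,6,7,8,9,10]=36  [1,3,4,5,6,7,8,9,10]=126  [2,3,4,5,6,7,8,9,10]=84
  first=0(b) contributes 210
  first=1(c) contributes 120
|[w]| = 330

330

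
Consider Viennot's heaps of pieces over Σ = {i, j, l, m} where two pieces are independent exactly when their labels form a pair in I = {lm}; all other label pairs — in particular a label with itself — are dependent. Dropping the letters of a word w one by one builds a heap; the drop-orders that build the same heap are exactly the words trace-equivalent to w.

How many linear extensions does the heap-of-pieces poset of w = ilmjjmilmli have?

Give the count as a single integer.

0(i) covers ∅
1(l) covers 0:i
2(m) covers 0:i
3(j) covers 1:l, 2:m
4(j) covers 3:j
5(m) covers 4:j
6(i) covers 5:m
7(l) covers 6:i
8(m) covers 6:i
9(l) covers 7:l
10(i) covers 8:m, 9:l
floor of heap: 0:i
completions by unplaced set U, small U first (add the entries for U minus each lowest piece of U):
  |U|=1: {10}:1
  |U|=2: {8,10}:1  {9,10}:1
  |U|=3: {7,9,10}:1  {8,9,10}:2
  |U|=4: {7,8,9,10}:3
  |U|=5: {6,7,8,9,10}:3
  |U|=6: {5,6,7,8,9,10}:3
  |U|=7: {4,5,6,7,8,9,10}:3
  |U|=8: {3,4,5,6,7,8,9,10}:3
  |U|=9: {1,3,4,5,6,7,8,9,10}:3  {2,3,4,5,6,7,8,9,10}:3
  start at 0(i): 6

6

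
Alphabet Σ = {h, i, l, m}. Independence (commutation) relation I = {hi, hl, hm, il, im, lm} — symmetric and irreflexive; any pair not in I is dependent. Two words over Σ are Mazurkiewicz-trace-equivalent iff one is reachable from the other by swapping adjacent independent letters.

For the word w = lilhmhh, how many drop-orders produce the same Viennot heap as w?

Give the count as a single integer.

piece 0:l — minimal
piece 1:i — minimal
piece 2:l rests on {0:l}
piece 3:h — minimal
piece 4:m — minimal
piece 5:h rests on {3:h}
piece 6:h rests on {5:h}
minimal pieces: {0:l, 1:i, 3:h, 4:m}
ways to finish when only these pieces remain (= sum over removing one remaining piece with nothing left below it):
  1 left: {1}→1  {2}→1  {4}→1  {6}→1
  2 left: {0,2}→1  {1,2}→2  {1,4}→2  {1,6}→2  {2,4}→2  {2,6}→2  {4,6}→2  {5,6}→1
  3 left: {0,1,2}→3  {0,2,4}→3  {0,2,6}→3  {1,2,4}→6  {1,2,6}→6  {1,4,6}→6  {1,5,6}→3  {2,4,6}→6  {2,5,6}→3  {3,5,6}→1  {4,5,6}→3
  4 left: {0,1,2,4}→12  {0,1,2,6}→12  {0,2,4,6}→12  {0,2,5,6}→6  {1,2,4,6}→24  {1,2,5,6}→12  {1,3,5,6}→4  {1,4,5,6}→12  {2,3,5,6}→4  {2,4,5,6}→12  {3,4,5,6}→4
  5 left: {0,1,2,4,6}→60  {0,1,2,5,6}→30  {0,2,3,5,6}→10  {0,2,4,5,6}→30  {1,2,3,5,6}→20  {1,2,4,5,6}→60  {1,3,4,5,6}→20  {2,3,4,5,6}→20
  placing 0:l first → 120 extensions
  placing 1:i first → 60 extensions
  placing 3:h first → 180 extensions
  placing 4:m first → 60 extensions
total linear extensions = 420

420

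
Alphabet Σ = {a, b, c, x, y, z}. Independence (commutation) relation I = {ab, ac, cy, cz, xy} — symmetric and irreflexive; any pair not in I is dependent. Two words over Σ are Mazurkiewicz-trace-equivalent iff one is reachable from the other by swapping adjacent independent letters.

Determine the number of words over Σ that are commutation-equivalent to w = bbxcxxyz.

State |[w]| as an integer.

piece 0:b — minimal
piece 1:b rests on {0:b}
piece 2:x rests on {1:b}
piece 3:c rests on {2:x}
piece 4:x rests on {3:c}
piece 5:x rests on {4:x}
piece 6:y rests on {1:b}
piece 7:z rests on {5:x, 6:y}
minimal pieces: {0:b}
ways to finish when only these pieces remain (= sum over removing one remaining piece with nothing left below it):
  1 left: {7}→1
  2 left: {5,7}→1  {6,7}→1
  3 left: {4,5,7}→1  {5,6,7}→2
  4 left: {3,4,5,7}→1  {4,5,6,7}→3
  5 left: {2,3,4,5,7}→1  {3,4,5,6,7}→4
  6 left: {2,3,4,5,6,7}→5
  placing 0:b first → 5 extensions

5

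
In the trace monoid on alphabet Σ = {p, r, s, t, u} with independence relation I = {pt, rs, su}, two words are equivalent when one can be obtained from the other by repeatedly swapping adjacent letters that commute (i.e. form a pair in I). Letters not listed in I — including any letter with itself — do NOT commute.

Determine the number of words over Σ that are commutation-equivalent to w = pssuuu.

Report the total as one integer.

#0=p has no predecessor
#1=s depends on [0:p]
#2=s depends on [1:s]
#3=u depends on [0:p]
#4=u depends on [3:u]
#5=u depends on [4:u]
sources: [0:p]
N(rest) = Σ N(rest − s) over sources s of rest; N(one piece) = 1:
  size 1 → [2]=1  [5]=1
  size 2 → [1,2]=1  [2,5]=2  [4,5]=1
  size 3 → [1,2,5]=3  [2,4,5]=3  [3,4,5]=1
  size 4 → [1,2,4,5]=6  [2,3,4,5]=4
  first=0(p) contributes 10

10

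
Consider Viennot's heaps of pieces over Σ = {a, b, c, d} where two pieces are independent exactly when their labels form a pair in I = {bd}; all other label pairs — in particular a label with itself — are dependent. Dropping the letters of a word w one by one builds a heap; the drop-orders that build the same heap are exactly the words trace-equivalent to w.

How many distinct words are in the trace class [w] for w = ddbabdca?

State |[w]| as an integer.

6

drop 0:d onto floor
drop 1:d onto {0:d}
drop 2:b onto floor
drop 3:a onto {1:d, 2:b}
drop 4:b onto {3:a}
drop 5:d onto {3:a}
drop 6:c onto {4:b, 5:d}
drop 7:a onto {6:c}
ground layer = {0:d, 2:b}
drop-orders for the pieces not yet dropped (sum over which currently-grounded one goes next):
  1 to go: {7} 1
  2 to go: {6,7} 1
  3 to go: {4,6,7} 1  {5,6,7} 1
  4 to go: {4,5,6,7} 2
  5 to go: {3,4,5,6,7} 2
  6 to go: {1,3,4,5,6,7} 2  {2,3,4,5,6,7} 2
  if 0:d drops first: 4 orders
  if 2:b drops first: 2 orders
heap linearizations: 6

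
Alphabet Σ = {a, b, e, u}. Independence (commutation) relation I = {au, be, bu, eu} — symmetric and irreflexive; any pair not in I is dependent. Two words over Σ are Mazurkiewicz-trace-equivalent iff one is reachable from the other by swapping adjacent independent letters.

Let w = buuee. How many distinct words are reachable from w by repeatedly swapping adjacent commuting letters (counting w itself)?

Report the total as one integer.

piece 0:b — minimal
piece 1:u — minimal
piece 2:u rests on {1:u}
piece 3:e — minimal
piece 4:e rests on {3:e}
minimal pieces: {0:b, 1:u, 3:e}
ways to finish when only these pieces remain (= sum over removing one remaining piece with nothing left below it):
  1 left: {0}→1  {2}→1  {4}→1
  2 left: {0,2}→2  {0,4}→2  {1,2}→1  {2,4}→2  {3,4}→1
  3 left: {0,1,2}→3  {0,2,4}→6  {0,3,4}→3  {1,2,4}→3  {2,3,4}→3
  placing 0:b first → 6 extensions
  placing 1:u first → 12 extensions
  placing 3:e first → 12 extensions
total linear extensions = 30

30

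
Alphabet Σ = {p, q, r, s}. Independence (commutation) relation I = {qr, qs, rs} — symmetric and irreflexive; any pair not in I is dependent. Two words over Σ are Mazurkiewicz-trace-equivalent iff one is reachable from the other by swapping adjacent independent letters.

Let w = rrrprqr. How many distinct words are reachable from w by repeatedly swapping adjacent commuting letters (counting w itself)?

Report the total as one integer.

#0=r has no predecessor
#1=r depends on [0:r]
#2=r depends on [1:r]
#3=p depends on [2:r]
#4=r depends on [3:p]
#5=q depends on [3:p]
#6=r depends on [4:r]
sources: [0:r]
N(rest) = Σ N(rest − s) over sources s of rest; N(one piece) = 1:
  size 1 → [5]=1  [6]=1
  size 2 → [4,6]=1  [5,6]=2
  size 3 → [4,5,6]=3
  size 4 → [3,4,5,6]=3
  size 5 → [2,3,4,5,6]=3
  first=0(r) contributes 3

3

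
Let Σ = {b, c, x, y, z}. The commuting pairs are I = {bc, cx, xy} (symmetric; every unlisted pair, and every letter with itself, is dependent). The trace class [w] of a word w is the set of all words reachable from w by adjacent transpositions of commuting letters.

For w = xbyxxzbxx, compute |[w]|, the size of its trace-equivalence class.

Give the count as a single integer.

3

0(x) covers ∅
1(b) covers 0:x
2(y) covers 1:b
3(x) covers 1:b
4(x) covers 3:x
5(z) covers 2:y, 4:x
6(b) covers 5:z
7(x) covers 6:b
8(x) covers 7:x
floor of heap: 0:x
completions by unplaced set U, small U first (add the entries for U minus each lowest piece of U):
  |U|=1: {8}:1
  |U|=2: {7,8}:1
  |U|=3: {6,7,8}:1
  |U|=4: {5,6,7,8}:1
  |U|=5: {2,5,6,7,8}:1  {4,5,6,7,8}:1
  |U|=6: {2,4,5,6,7,8}:2  {3,4,5,6,7,8}:1
  |U|=7: {2,3,4,5,6,7,8}:3
  start at 0(x): 3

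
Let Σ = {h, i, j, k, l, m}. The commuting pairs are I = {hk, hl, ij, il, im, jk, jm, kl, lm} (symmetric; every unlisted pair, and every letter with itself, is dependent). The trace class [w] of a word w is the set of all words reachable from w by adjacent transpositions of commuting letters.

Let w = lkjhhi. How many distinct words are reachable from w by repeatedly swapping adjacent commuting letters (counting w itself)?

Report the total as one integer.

5

0(l) covers ∅
1(k) covers ∅
2(j) covers 0:l
3(h) covers 2:j
4(h) covers 3:h
5(i) covers 1:k, 4:h
floor of heap: 0:l, 1:k
completions by unplaced set U, small U first (add the entries for U minus each lowest piece of U):
  |U|=1: {5}:1
  |U|=2: {1,5}:1  {4,5}:1
  |U|=3: {1,4,5}:2  {3,4,5}:1
  |U|=4: {1,3,4,5}:3  {2,3,4,5}:1
  start at 0(l): 4
  start at 1(k): 1
sum over floor = 5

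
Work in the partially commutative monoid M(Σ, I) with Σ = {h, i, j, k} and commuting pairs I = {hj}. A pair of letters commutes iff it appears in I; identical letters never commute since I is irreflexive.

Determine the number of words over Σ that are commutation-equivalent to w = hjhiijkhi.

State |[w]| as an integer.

0(h) covers ∅
1(j) covers ∅
2(h) covers 0:h
3(i) covers 1:j, 2:h
4(i) covers 3:i
5(j) covers 4:i
6(k) covers 5:j
7(h) covers 6:k
8(i) covers 7:h
floor of heap: 0:h, 1:j
completions by unplaced set U, small U first (add the entries for U minus each lowest piece of U):
  |U|=1: {8}:1
  |U|=2: {7,8}:1
  |U|=3: {6,7,8}:1
  |U|=4: {5,6,7,8}:1
  |U|=5: {4,5,6,7,8}:1
  |U|=6: {3,4,5,6,7,8}:1
  |U|=7: {1,3,4,5,6,7,8}:1  {2,3,4,5,6,7,8}:1
  start at 0(h): 2
  start at 1(j): 1
sum over floor = 3

3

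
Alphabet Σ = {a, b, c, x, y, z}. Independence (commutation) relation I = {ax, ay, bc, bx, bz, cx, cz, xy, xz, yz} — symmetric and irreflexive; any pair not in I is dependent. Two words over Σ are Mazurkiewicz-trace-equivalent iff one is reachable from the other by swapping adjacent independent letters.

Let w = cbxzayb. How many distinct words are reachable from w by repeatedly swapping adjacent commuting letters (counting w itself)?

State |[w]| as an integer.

0(c) covers ∅
1(b) covers ∅
2(x) covers ∅
3(z) covers ∅
4(a) covers 0:c, 1:b, 3:z
5(y) covers 0:c, 1:b
6(b) covers 4:a, 5:y
floor of heap: 0:c, 1:b, 2:x, 3:z
completions by unplaced set U, small U first (add the entries for U minus each lowest piece of U):
  |U|=1: {2}:1  {6}:1
  |U|=2: {2,6}:2  {4,6}:1  {5,6}:1
  |U|=3: {2,4,6}:3  {2,5,6}:3  {3,4,6}:1  {4,5,6}:2
  |U|=4: {0,4,5,6}:2  {1,4,5,6}:2  {2,3,4,6}:4  {2,4,5,6}:8  {3,4,5,6}:3
  |U|=5: {0,1,4,5,6}:4  {0,2,4,5,6}:10  {0,3,4,5,6}:5  {1,2,4,5,6}:10  {1,3,4,5,6}:5  {2,3,4,5,6}:15
  start at 0(c): 30
  start at 1(b): 30
  start at 2(x): 14
  start at 3(z): 24
sum over floor = 98

98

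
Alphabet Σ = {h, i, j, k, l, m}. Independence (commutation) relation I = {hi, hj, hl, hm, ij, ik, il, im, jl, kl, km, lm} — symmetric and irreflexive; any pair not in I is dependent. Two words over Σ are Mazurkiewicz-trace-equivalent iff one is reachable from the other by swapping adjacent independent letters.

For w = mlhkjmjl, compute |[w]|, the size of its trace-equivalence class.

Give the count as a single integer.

piece 0:m — minimal
piece 1:l — minimal
piece 2:h — minimal
piece 3:k rests on {2:h}
piece 4:j rests on {0:m, 3:k}
piece 5:m rests on {4:j}
piece 6:j rests on {5:m}
piece 7:l rests on {1:l}
minimal pieces: {0:m, 1:l, 2:h}
ways to finish when only these pieces remain (= sum over removing one remaining piece with nothing left below it):
  1 left: {6}→1  {7}→1
  2 left: {1,7}→1  {5,6}→1  {6,7}→2
  3 left: {1,6,7}→3  {4,5,6}→1  {5,6,7}→3
  4 left: {0,4,5,6}→1  {1,5,6,7}→6  {3,4,5,6}→1  {4,5,6,7}→4
  5 left: {0,3,4,5,6}→2  {0,4,5,6,7}→5  {1,4,5,6,7}→10  {2,3,4,5,6}→1  {3,4,5,6,7}→5
  6 left: {0,1,4,5,6,7}→15  {0,2,3,4,5,6}→3  {0,3,4,5,6,7}→12  {1,3,4,5,6,7}→15  {2,3,4,5,6,7}→6
  placing 0:m first → 21 extensions
  placing 1:l first → 21 extensions
  placing 2:h first → 42 extensions
total linear extensions = 84

84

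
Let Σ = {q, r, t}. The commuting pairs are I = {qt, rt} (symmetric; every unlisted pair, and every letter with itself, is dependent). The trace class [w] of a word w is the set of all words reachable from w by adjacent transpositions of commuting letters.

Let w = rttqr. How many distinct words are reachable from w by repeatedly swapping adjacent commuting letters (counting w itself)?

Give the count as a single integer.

10

0(r) covers ∅
1(t) covers ∅
2(t) covers 1:t
3(q) covers 0:r
4(r) covers 3:q
floor of heap: 0:r, 1:t
completions by unplaced set U, small U first (add the entries for U minus each lowest piece of U):
  |U|=1: {2}:1  {4}:1
  |U|=2: {1,2}:1  {2,4}:2  {3,4}:1
  |U|=3: {0,3,4}:1  {1,2,4}:3  {2,3,4}:3
  start at 0(r): 6
  start at 1(t): 4
sum over floor = 10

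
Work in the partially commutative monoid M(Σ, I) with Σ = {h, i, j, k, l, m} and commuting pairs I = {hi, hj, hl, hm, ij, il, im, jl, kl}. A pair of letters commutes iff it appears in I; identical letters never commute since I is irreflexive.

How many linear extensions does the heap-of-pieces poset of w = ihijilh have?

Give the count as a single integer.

420

#0=i has no predecessor
#1=h has no predecessor
#2=i depends on [0:i]
#3=j has no predecessor
#4=i depends on [2:i]
#5=l has no predecessor
#6=h depends on [1:h]
sources: [0:i, 1:h, 3:j, 5:l]
N(rest) = Σ N(rest − s) over sources s of rest; N(one piece) = 1:
  size 1 → [3]=1  [4]=1  [5]=1  [6]=1
  size 2 → [1,6]=1  [2,4]=1  [3,4]=2  [3,5]=2  [3,6]=2  [4,5]=2  [4,6]=2  [5,6]=2
  size 3 → [0,2,4]=1  [1,3,6]=3  [1,4,6]=3  [1,5,6]=3  [2,3,4]=3  [2,4,5]=3  [2,4,6]=3  [3,4,5]=6  [3,4,6]=6  [3,5,6]=6  [4,5,6]=6
  size 4 → [0,2,3,4]=4  [0,2,4,5]=4  [0,2,4,6]=4  [1,2,4,6]=6  [1,3,4,6]=12  [1,3,5,6]=12  [1,4,5,6]=12  [2,3,4,5]=12  [2,3,4,6]=12  [2,4,5,6]=12  [3,4,5,6]=24
  size 5 → [0,1,2,4,6]=10  [0,2,3,4,5]=20  [0,2,3,4,6]=20  [0,2,4,5,6]=20  [1,2,3,4,6]=30  [1,2,4,5,6]=30  [1,3,4,5,6]=60  [2,3,4,5,6]=60
  first=0(i) contributes 180
  first=1(h) contributes 120
  first=3(j) contributes 60
  first=5(l) contributes 60
|[w]| = 420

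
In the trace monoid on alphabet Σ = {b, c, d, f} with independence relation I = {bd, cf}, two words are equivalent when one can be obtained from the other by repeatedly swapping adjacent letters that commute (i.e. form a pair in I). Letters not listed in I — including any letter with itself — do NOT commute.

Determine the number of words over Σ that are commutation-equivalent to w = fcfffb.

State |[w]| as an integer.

0(f) covers ∅
1(c) covers ∅
2(f) covers 0:f
3(f) covers 2:f
4(f) covers 3:f
5(b) covers 1:c, 4:f
floor of heap: 0:f, 1:c
completions by unplaced set U, small U first (add the entries for U minus each lowest piece of U):
  |U|=1: {5}:1
  |U|=2: {1,5}:1  {4,5}:1
  |U|=3: {1,4,5}:2  {3,4,5}:1
  |U|=4: {1,3,4,5}:3  {2,3,4,5}:1
  start at 0(f): 4
  start at 1(c): 1
sum over floor = 5

5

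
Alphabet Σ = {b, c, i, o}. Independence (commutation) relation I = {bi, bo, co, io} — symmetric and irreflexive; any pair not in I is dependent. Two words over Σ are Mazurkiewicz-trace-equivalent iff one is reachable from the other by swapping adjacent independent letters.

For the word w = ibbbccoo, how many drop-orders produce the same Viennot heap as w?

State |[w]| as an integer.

#0=i has no predecessor
#1=b has no predecessor
#2=b depends on [1:b]
#3=b depends on [2:b]
#4=c depends on [0:i, 3:b]
#5=c depends on [4:c]
#6=o has no predecessor
#7=o depends on [6:o]
sources: [0:i, 1:b, 6:o]
N(rest) = Σ N(rest − s) over sources s of rest; N(one piece) = 1:
  size 1 → [5]=1  [7]=1
  size 2 → [4,5]=1  [5,7]=2  [6,7]=1
  size 3 → [0,4,5]=1  [3,4,5]=1  [4,5,7]=3  [5,6,7]=3
  size 4 → [0,3,4,5]=2  [0,4,5,7]=4  [2,3,4,5]=1  [3,4,5,7]=4  [4,5,6,7]=6
  size 5 → [0,2,3,4,5]=3  [0,3,4,5,7]=10  [0,4,5,6,7]=10  [1,2,3,4,5]=1  [2,3,4,5,7]=5  [3,4,5,6,7]=10
  size 6 → [0,1,2,3,4,5]=4  [0,2,3,4,5,7]=18  [0,3,4,5,6,7]=30  [1,2,3,4,5,7]=6  [2,3,4,5,6,7]=15
  first=0(i) contributes 21
  first=1(b) contributes 63
  first=6(o) contributes 28
|[w]| = 112

112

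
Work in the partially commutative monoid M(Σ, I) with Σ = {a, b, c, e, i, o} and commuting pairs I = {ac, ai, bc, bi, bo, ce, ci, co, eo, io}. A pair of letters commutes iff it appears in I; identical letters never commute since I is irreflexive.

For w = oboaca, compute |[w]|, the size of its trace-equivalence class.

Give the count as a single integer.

drop 0:o onto floor
drop 1:b onto floor
drop 2:o onto {0:o}
drop 3:a onto {1:b, 2:o}
drop 4:c onto floor
drop 5:a onto {3:a}
ground layer = {0:o, 1:b, 4:c}
drop-orders for the pieces not yet dropped (sum over which currently-grounded one goes next):
  1 to go: {4} 1  {5} 1
  2 to go: {3,5} 1  {4,5} 2
  3 to go: {1,3,5} 1  {2,3,5} 1  {3,4,5} 3
  4 to go: {0,2,3,5} 1  {1,2,3,5} 2  {1,3,4,5} 4  {2,3,4,5} 4
  if 0:o drops first: 10 orders
  if 1:b drops first: 5 orders
  if 4:c drops first: 3 orders
heap linearizations: 18

18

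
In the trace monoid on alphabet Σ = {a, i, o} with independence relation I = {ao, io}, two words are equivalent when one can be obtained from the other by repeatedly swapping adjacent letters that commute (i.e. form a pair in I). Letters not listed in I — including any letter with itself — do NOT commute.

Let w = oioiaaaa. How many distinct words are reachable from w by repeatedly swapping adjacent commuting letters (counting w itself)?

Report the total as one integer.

28

0(o) covers ∅
1(i) covers ∅
2(o) covers 0:o
3(i) covers 1:i
4(a) covers 3:i
5(a) covers 4:a
6(a) covers 5:a
7(a) covers 6:a
floor of heap: 0:o, 1:i
completions by unplaced set U, small U first (add the entries for U minus each lowest piece of U):
  |U|=1: {2}:1  {7}:1
  |U|=2: {0,2}:1  {2,7}:2  {6,7}:1
  |U|=3: {0,2,7}:3  {2,6,7}:3  {5,6,7}:1
  |U|=4: {0,2,6,7}:6  {2,5,6,7}:4  {4,5,6,7}:1
  |U|=5: {0,2,5,6,7}:10  {2,4,5,6,7}:5  {3,4,5,6,7}:1
  |U|=6: {0,2,4,5,6,7}:15  {1,3,4,5,6,7}:1  {2,3,4,5,6,7}:6
  start at 0(o): 7
  start at 1(i): 21
sum over floor = 28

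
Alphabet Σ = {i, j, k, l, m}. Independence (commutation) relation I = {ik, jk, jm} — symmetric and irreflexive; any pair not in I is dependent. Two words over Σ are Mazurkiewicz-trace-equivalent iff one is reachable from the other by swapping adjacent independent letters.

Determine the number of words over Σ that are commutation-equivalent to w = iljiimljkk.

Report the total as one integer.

3

0(i) covers ∅
1(l) covers 0:i
2(j) covers 1:l
3(i) covers 2:j
4(i) covers 3:i
5(m) covers 4:i
6(l) covers 5:m
7(j) covers 6:l
8(k) covers 6:l
9(k) covers 8:k
floor of heap: 0:i
completions by unplaced set U, small U first (add the entries for U minus each lowest piece of U):
  |U|=1: {7}:1  {9}:1
  |U|=2: {7,9}:2  {8,9}:1
  |U|=3: {7,8,9}:3
  |U|=4: {6,7,8,9}:3
  |U|=5: {5,6,7,8,9}:3
  |U|=6: {4,5,6,7,8,9}:3
  |U|=7: {3,4,5,6,7,8,9}:3
  |U|=8: {2,3,4,5,6,7,8,9}:3
  start at 0(i): 3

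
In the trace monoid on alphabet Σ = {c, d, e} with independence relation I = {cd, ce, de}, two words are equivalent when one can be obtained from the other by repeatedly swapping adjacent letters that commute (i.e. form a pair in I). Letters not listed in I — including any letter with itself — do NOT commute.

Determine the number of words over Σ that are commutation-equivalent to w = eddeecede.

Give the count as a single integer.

piece 0:e — minimal
piece 1:d — minimal
piece 2:d rests on {1:d}
piece 3:e rests on {0:e}
piece 4:e rests on {3:e}
piece 5:c — minimal
piece 6:e rests on {4:e}
piece 7:d rests on {2:d}
piece 8:e rests on {6:e}
minimal pieces: {0:e, 1:d, 5:c}
ways to finish when only these pieces remain (= sum over removing one remaining piece with nothing left below it):
  1 left: {5}→1  {7}→1  {8}→1
  2 left: {2,7}→1  {5,7}→2  {5,8}→2  {6,8}→1  {7,8}→2
  3 left: {1,2,7}→1  {2,5,7}→3  {2,7,8}→3  {4,6,8}→1  {5,6,8}→3  {5,7,8}→6  {6,7,8}→3
  4 left: {1,2,5,7}→4  {1,2,7,8}→4  {2,5,7,8}→12  {2,6,7,8}→6  {3,4,6,8}→1  {4,5,6,8}→4  {4,6,7,8}→4  {5,6,7,8}→12
  5 left: {0,3,4,6,8}→1  {1,2,5,7,8}→20  {1,2,6,7,8}→10  {2,4,6,7,8}→10  {2,5,6,7,8}→30  {3,4,5,6,8}→5  {3,4,6,7,8}→5  {4,5,6,7,8}→20
  6 left: {0,3,4,5,6,8}→6  {0,3,4,6,7,8}→6  {1,2,4,6,7,8}→20  {1,2,5,6,7,8}→60  {2,3,4,6,7,8}→15  {2,4,5,6,7,8}→60  {3,4,5,6,7,8}→30
  7 left: {0,2,3,4,6,7,8}→21  {0,3,4,5,6,7,8}→42  {1,2,3,4,6,7,8}→35  {1,2,4,5,6,7,8}→140  {2,3,4,5,6,7,8}→105
  placing 0:e first → 280 extensions
  placing 1:d first → 168 extensions
  placing 5:c first → 56 extensions
total linear extensions = 504

504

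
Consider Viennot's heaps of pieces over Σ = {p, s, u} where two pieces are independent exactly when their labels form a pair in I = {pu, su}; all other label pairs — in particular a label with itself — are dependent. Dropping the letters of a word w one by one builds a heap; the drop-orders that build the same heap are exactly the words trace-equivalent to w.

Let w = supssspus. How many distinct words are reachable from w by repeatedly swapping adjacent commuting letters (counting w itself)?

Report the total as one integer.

36

0(s) covers ∅
1(u) covers ∅
2(p) covers 0:s
3(s) covers 2:p
4(s) covers 3:s
5(s) covers 4:s
6(p) covers 5:s
7(u) covers 1:u
8(s) covers 6:p
floor of heap: 0:s, 1:u
completions by unplaced set U, small U first (add the entries for U minus each lowest piece of U):
  |U|=1: {7}:1  {8}:1
  |U|=2: {1,7}:1  {6,8}:1  {7,8}:2
  |U|=3: {1,7,8}:3  {5,6,8}:1  {6,7,8}:3
  |U|=4: {1,6,7,8}:6  {4,5,6,8}:1  {5,6,7,8}:4
  |U|=5: {1,5,6,7,8}:10  {3,4,5,6,8}:1  {4,5,6,7,8}:5
  |U|=6: {1,4,5,6,7,8}:15  {2,3,4,5,6,8}:1  {3,4,5,6,7,8}:6
  |U|=7: {0,2,3,4,5,6,8}:1  {1,3,4,5,6,7,8}:21  {2,3,4,5,6,7,8}:7
  start at 0(s): 28
  start at 1(u): 8
sum over floor = 36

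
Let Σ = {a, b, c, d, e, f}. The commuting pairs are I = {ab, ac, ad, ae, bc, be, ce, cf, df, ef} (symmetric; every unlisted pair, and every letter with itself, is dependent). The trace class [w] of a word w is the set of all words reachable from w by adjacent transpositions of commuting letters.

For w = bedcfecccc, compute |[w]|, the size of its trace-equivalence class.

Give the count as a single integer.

piece 0:b — minimal
piece 1:e — minimal
piece 2:d rests on {0:b, 1:e}
piece 3:c rests on {2:d}
piece 4:f rests on {0:b}
piece 5:e rests on {2:d}
piece 6:c rests on {3:c}
piece 7:c rests on {6:c}
piece 8:c rests on {7:c}
piece 9:c rests on {8:c}
minimal pieces: {0:b, 1:e}
ways to finish when only these pieces remain (= sum over removing one remaining piece with nothing left below it):
  1 left: {4}→1  {5}→1  {9}→1
  2 left: {4,5}→2  {4,9}→2  {5,9}→2  {8,9}→1
  3 left: {4,5,9}→6  {4,8,9}→3  {5,8,9}→3  {7,8,9}→1
  4 left: {4,5,8,9}→12  {4,7,8,9}→4  {5,7,8,9}→4  {6,7,8,9}→1
  5 left: {3,6,7,8,9}→1  {4,5,7,8,9}→20  {4,6,7,8,9}→5  {5,6,7,8,9}→5
  6 left: {3,4,6,7,8,9}→6  {3,5,6,7,8,9}→6  {4,5,6,7,8,9}→30
  7 left: {2,3,5,6,7,8,9}→6  {3,4,5,6,7,8,9}→42
  8 left: {1,2,3,5,6,7,8,9}→6  {2,3,4,5,6,7,8,9}→48
  placing 0:b first → 54 extensions
  placing 1:e first → 48 extensions
total linear extensions = 102

102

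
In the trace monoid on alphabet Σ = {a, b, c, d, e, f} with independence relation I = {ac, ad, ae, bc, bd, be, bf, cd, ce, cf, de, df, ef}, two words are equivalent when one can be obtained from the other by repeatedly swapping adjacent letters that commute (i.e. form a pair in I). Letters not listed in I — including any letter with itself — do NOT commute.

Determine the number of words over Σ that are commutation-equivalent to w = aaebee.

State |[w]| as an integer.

#0=a has no predecessor
#1=a depends on [0:a]
#2=e has no predecessor
#3=b depends on [1:a]
#4=e depends on [2:e]
#5=e depends on [4:e]
sources: [0:a, 2:e]
N(rest) = Σ N(rest − s) over sources s of rest; N(one piece) = 1:
  size 1 → [3]=1  [5]=1
  size 2 → [1,3]=1  [3,5]=2  [4,5]=1
  size 3 → [0,1,3]=1  [1,3,5]=3  [2,4,5]=1  [3,4,5]=3
  size 4 → [0,1,3,5]=4  [1,3,4,5]=6  [2,3,4,5]=4
  first=0(a) contributes 10
  first=2(e) contributes 10
|[w]| = 20

20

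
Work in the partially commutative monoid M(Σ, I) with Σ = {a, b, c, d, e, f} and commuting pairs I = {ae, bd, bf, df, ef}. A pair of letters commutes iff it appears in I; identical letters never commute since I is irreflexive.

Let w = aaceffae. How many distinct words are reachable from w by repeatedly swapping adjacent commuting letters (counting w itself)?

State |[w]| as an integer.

drop 0:a onto floor
drop 1:a onto {0:a}
drop 2:c onto {1:a}
drop 3:e onto {2:c}
drop 4:f onto {2:c}
drop 5:f onto {4:f}
drop 6:a onto {5:f}
drop 7:e onto {3:e}
ground layer = {0:a}
drop-orders for the pieces not yet dropped (sum over which currently-grounded one goes next):
  1 to go: {6} 1  {7} 1
  2 to go: {3,7} 1  {5,6} 1  {6,7} 2
  3 to go: {3,6,7} 3  {4,5,6} 1  {5,6,7} 3
  4 to go: {3,5,6,7} 6  {4,5,6,7} 4
  5 to go: {3,4,5,6,7} 10
  6 to go: {2,3,4,5,6,7} 10
  if 0:a drops first: 10 orders

10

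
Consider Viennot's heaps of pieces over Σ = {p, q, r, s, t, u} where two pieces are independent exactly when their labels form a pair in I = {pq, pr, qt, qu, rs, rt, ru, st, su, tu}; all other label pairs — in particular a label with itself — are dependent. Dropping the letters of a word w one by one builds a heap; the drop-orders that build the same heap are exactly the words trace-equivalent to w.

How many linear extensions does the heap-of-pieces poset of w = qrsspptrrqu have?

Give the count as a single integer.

piece 0:q — minimal
piece 1:r rests on {0:q}
piece 2:s rests on {0:q}
piece 3:s rests on {2:s}
piece 4:p rests on {3:s}
piece 5:p rests on {4:p}
piece 6:t rests on {5:p}
piece 7:r rests on {1:r}
piece 8:r rests on {7:r}
piece 9:q rests on {3:s, 8:r}
piece 10:u rests on {5:p}
minimal pieces: {0:q}
ways to finish when only these pieces remain (= sum over removing one remaining piece with nothing left below it):
  1 left: {6}→1  {9}→1  {10}→1
  2 left: {6,9}→2  {6,10}→2  {8,9}→1  {9,10}→2
  3 left: {5,6,10}→2  {6,8,9}→3  {6,9,10}→6  {7,8,9}→1  {8,9,10}→3
  4 left: {1,7,8,9}→1  {4,5,6,10}→2  {5,6,9,10}→8  {6,7,8,9}→4  {6,8,9,10}→12  {7,8,9,10}→4
  5 left: {1,6,7,8,9}→5  {1,7,8,9,10}→5  {4,5,6,9,10}→10  {5,6,8,9,10}→20  {6,7,8,9,10}→20
  6 left: {1,6,7,8,9,10}→30  {3,4,5,6,9,10}→10  {4,5,6,8,9,10}→30  {5,6,7,8,9,10}→40
  7 left: {1,5,6,7,8,9,10}→70  {2,3,4,5,6,9,10}→10  {3,4,5,6,8,9,10}→40  {4,5,6,7,8,9,10}→70
  8 left: {1,4,5,6,7,8,9,10}→140  {2,3,4,5,6,8,9,10}→50  {3,4,5,6,7,8,9,10}→110
  9 left: {1,3,4,5,6,7,8,9,10}→250  {2,3,4,5,6,7,8,9,10}→160
  placing 0:q first → 410 extensions

410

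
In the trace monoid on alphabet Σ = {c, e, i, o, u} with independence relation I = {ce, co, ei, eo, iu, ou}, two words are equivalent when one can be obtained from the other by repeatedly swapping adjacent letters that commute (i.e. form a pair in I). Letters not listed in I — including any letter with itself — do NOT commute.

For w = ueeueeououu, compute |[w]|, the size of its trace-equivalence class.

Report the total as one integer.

piece 0:u — minimal
piece 1:e rests on {0:u}
piece 2:e rests on {1:e}
piece 3:u rests on {2:e}
piece 4:e rests on {3:u}
piece 5:e rests on {4:e}
piece 6:o — minimal
piece 7:u rests on {5:e}
piece 8:o rests on {6:o}
piece 9:u rests on {7:u}
piece 10:u rests on {9:u}
minimal pieces: {0:u, 6:o}
ways to finish when only these pieces remain (= sum over removing one remaining piece with nothing left below it):
  1 left: {8}→1  {10}→1
  2 left: {6,8}→1  {8,10}→2  {9,10}→1
  3 left: {6,8,10}→3  {7,9,10}→1  {8,9,10}→3
  4 left: {5,7,9,10}→1  {6,8,9,10}→6  {7,8,9,10}→4
  5 left: {4,5,7,9,10}→1  {5,7,8,9,10}→5  {6,7,8,9,10}→10
  6 left: {3,4,5,7,9,10}→1  {4,5,7,8,9,10}→6  {5,6,7,8,9,10}→15
  7 left: {2,3,4,5,7,9,10}→1  {3,4,5,7,8,9,10}→7  {4,5,6,7,8,9,10}→21
  8 left: {1,2,3,4,5,7,9,10}→1  {2,3,4,5,7,8,9,10}→8  {3,4,5,6,7,8,9,10}→28
  9 left: {0,1,2,3,4,5,7,9,10}→1  {1,2,3,4,5,7,8,9,10}→9  {2,3,4,5,6,7,8,9,10}→36
  placing 0:u first → 45 extensions
  placing 6:o first → 10 extensions
total linear extensions = 55

55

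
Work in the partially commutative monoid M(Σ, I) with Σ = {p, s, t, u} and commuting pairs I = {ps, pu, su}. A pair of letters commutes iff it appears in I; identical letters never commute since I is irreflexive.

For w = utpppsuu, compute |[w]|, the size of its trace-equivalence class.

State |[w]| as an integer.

drop 0:u onto floor
drop 1:t onto {0:u}
drop 2:p onto {1:t}
drop 3:p onto {2:p}
drop 4:p onto {3:p}
drop 5:s onto {1:t}
drop 6:u onto {1:t}
drop 7:u onto {6:u}
ground layer = {0:u}
drop-orders for the pieces not yet dropped (sum over which currently-grounded one goes next):
  1 to go: {4} 1  {5} 1  {7} 1
  2 to go: {3,4} 1  {4,5} 2  {4,7} 2  {5,7} 2  {6,7} 1
  3 to go: {2,3,4} 1  {3,4,5} 3  {3,4,7} 3  {4,5,7} 6  {4,6,7} 3  {5,6,7} 3
  4 to go: {2,3,4,5} 4  {2,3,4,7} 4  {3,4,5,7} 12  {3,4,6,7} 6  {4,5,6,7} 12
  5 to go: {2,3,4,5,7} 20  {2,3,4,6,7} 10  {3,4,5,6,7} 30
  6 to go: {2,3,4,5,6,7} 60
  if 0:u drops first: 60 orders

60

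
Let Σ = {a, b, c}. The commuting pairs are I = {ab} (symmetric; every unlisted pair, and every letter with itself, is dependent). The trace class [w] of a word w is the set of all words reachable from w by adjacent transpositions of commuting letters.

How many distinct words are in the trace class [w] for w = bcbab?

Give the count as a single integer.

3

drop 0:b onto floor
drop 1:c onto {0:b}
drop 2:b onto {1:c}
drop 3:a onto {1:c}
drop 4:b onto {2:b}
ground layer = {0:b}
drop-orders for the pieces not yet dropped (sum over which currently-grounded one goes next):
  1 to go: {3} 1  {4} 1
  2 to go: {2,4} 1  {3,4} 2
  3 to go: {2,3,4} 3
  if 0:b drops first: 3 orders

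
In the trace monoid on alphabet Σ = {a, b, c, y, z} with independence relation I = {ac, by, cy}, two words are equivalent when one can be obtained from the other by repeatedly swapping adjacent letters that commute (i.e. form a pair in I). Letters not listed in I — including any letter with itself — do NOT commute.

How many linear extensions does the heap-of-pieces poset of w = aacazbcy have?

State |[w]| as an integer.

12

0(a) covers ∅
1(a) covers 0:a
2(c) covers ∅
3(a) covers 1:a
4(z) covers 2:c, 3:a
5(b) covers 4:z
6(c) covers 5:b
7(y) covers 4:z
floor of heap: 0:a, 2:c
completions by unplaced set U, small U first (add the entries for U minus each lowest piece of U):
  |U|=1: {6}:1  {7}:1
  |U|=2: {5,6}:1  {6,7}:2
  |U|=3: {5,6,7}:3
  |U|=4: {4,5,6,7}:3
  |U|=5: {2,4,5,6,7}:3  {3,4,5,6,7}:3
  |U|=6: {1,3,4,5,6,7}:3  {2,3,4,5,6,7}:6
  start at 0(a): 9
  start at 2(c): 3
sum over floor = 12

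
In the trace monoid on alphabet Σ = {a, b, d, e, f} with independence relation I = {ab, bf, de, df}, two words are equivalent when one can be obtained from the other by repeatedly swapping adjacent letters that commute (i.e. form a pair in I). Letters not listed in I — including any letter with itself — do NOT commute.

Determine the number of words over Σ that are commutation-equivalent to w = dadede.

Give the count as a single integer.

drop 0:d onto floor
drop 1:a onto {0:d}
drop 2:d onto {1:a}
drop 3:e onto {1:a}
drop 4:d onto {2:d}
drop 5:e onto {3:e}
ground layer = {0:d}
drop-orders for the pieces not yet dropped (sum over which currently-grounded one goes next):
  1 to go: {4} 1  {5} 1
  2 to go: {2,4} 1  {3,5} 1  {4,5} 2
  3 to go: {2,4,5} 3  {3,4,5} 3
  4 to go: {2,3,4,5} 6
  if 0:d drops first: 6 orders

6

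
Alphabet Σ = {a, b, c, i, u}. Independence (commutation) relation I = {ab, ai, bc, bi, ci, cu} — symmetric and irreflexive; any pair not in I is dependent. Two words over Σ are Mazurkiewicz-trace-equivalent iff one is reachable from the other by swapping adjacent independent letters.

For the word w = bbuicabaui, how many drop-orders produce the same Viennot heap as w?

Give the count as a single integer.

0(b) covers ∅
1(b) covers 0:b
2(u) covers 1:b
3(i) covers 2:u
4(c) covers ∅
5(a) covers 2:u, 4:c
6(b) covers 2:u
7(a) covers 5:a
8(u) covers 3:i, 6:b, 7:a
9(i) covers 8:u
floor of heap: 0:b, 4:c
completions by unplaced set U, small U first (add the entries for U minus each lowest piece of U):
  |U|=1: {9}:1
  |U|=2: {8,9}:1
  |U|=3: {3,8,9}:1  {6,8,9}:1  {7,8,9}:1
  |U|=4: {3,6,8,9}:2  {3,7,8,9}:2  {5,7,8,9}:1  {6,7,8,9}:2
  |U|=5: {3,5,7,8,9}:3  {3,6,7,8,9}:6  {4,5,7,8,9}:1  {5,6,7,8,9}:3
  |U|=6: {3,4,5,7,8,9}:4  {3,5,6,7,8,9}:12  {4,5,6,7,8,9}:4
  |U|=7: {2,3,5,6,7,8,9}:12  {3,4,5,6,7,8,9}:20
  |U|=8: {1,2,3,5,6,7,8,9}:12  {2,3,4,5,6,7,8,9}:32
  start at 0(b): 44
  start at 4(c): 12
sum over floor = 56

56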